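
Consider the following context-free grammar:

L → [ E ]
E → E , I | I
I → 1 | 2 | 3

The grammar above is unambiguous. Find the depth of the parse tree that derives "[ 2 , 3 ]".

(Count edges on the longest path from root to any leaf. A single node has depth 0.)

4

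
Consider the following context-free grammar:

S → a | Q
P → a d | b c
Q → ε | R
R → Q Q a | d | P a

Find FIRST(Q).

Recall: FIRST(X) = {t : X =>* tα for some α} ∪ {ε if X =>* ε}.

We compute FIRST(Q) using the standard algorithm.
FIRST(P) = {a, b}
FIRST(Q) = {a, b, d, ε}
FIRST(R) = {a, b, d}
FIRST(S) = {a, b, d, ε}
Therefore, FIRST(Q) = {a, b, d, ε}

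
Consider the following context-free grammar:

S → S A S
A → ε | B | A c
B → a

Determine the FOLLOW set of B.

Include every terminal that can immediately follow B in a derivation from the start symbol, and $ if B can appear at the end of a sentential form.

We compute FOLLOW(B) using the standard algorithm.
FOLLOW(S) starts with {$}.
FIRST(A) = {a, c, ε}
FIRST(B) = {a}
FIRST(S) = {}
FOLLOW(A) = {c}
FOLLOW(B) = {c}
FOLLOW(S) = {$, a, c}
Therefore, FOLLOW(B) = {c}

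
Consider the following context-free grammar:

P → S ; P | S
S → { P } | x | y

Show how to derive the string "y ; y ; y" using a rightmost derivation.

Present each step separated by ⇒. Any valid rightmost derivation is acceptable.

P ⇒ S ; P ⇒ S ; S ; P ⇒ S ; S ; S ⇒ S ; S ; y ⇒ S ; y ; y ⇒ y ; y ; y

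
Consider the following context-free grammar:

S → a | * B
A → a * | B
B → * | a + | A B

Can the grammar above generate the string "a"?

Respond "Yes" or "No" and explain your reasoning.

Yes - a valid derivation exists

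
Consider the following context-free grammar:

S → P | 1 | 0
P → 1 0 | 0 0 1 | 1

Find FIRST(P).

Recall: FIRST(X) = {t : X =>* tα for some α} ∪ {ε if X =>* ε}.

We compute FIRST(P) using the standard algorithm.
FIRST(P) = {0, 1}
FIRST(S) = {0, 1}
Therefore, FIRST(P) = {0, 1}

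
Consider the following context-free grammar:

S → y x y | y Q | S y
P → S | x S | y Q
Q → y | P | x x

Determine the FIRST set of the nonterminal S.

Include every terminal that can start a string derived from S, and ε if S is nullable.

We compute FIRST(S) using the standard algorithm.
FIRST(P) = {x, y}
FIRST(Q) = {x, y}
FIRST(S) = {y}
Therefore, FIRST(S) = {y}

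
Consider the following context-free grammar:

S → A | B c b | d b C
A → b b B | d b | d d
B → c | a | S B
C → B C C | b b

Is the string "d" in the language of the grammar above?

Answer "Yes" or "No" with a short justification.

No - no valid derivation exists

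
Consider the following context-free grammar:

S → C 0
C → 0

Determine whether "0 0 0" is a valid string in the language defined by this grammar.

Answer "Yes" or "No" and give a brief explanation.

No - no valid derivation exists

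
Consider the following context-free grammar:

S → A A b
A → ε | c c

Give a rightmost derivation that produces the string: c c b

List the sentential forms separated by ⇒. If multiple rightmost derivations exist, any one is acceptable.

S ⇒ A A b ⇒ A b ⇒ c c b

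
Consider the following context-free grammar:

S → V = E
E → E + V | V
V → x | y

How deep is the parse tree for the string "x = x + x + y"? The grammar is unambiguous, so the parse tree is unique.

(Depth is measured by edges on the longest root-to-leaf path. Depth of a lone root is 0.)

5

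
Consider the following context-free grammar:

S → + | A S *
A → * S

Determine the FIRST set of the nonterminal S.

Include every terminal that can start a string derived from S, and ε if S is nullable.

We compute FIRST(S) using the standard algorithm.
FIRST(A) = {*}
FIRST(S) = {*, +}
Therefore, FIRST(S) = {*, +}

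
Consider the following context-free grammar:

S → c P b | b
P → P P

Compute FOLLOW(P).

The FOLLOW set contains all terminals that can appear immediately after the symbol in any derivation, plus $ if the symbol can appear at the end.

We compute FOLLOW(P) using the standard algorithm.
FOLLOW(S) starts with {$}.
FIRST(P) = {}
FIRST(S) = {b, c}
FOLLOW(P) = {b}
FOLLOW(S) = {$}
Therefore, FOLLOW(P) = {b}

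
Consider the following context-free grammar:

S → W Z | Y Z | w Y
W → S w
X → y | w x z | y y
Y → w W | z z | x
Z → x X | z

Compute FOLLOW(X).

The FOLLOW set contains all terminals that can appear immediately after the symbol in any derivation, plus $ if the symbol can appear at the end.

We compute FOLLOW(X) using the standard algorithm.
FOLLOW(S) starts with {$}.
FIRST(S) = {w, x, z}
FIRST(W) = {w, x, z}
FIRST(X) = {w, y}
FIRST(Y) = {w, x, z}
FIRST(Z) = {x, z}
FOLLOW(S) = {$, w}
FOLLOW(W) = {$, w, x, z}
FOLLOW(X) = {$, w}
FOLLOW(Y) = {$, w, x, z}
FOLLOW(Z) = {$, w}
Therefore, FOLLOW(X) = {$, w}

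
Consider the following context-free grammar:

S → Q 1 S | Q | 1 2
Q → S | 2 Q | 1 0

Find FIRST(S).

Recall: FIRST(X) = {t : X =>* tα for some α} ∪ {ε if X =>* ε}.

We compute FIRST(S) using the standard algorithm.
FIRST(Q) = {1, 2}
FIRST(S) = {1, 2}
Therefore, FIRST(S) = {1, 2}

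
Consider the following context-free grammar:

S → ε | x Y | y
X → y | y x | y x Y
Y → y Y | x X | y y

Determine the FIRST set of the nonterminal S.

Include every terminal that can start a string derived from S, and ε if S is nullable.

We compute FIRST(S) using the standard algorithm.
FIRST(S) = {x, y, ε}
FIRST(X) = {y}
FIRST(Y) = {x, y}
Therefore, FIRST(S) = {x, y, ε}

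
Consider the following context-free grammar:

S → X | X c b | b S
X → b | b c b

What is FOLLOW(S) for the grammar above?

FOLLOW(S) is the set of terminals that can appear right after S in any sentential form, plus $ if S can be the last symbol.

We compute FOLLOW(S) using the standard algorithm.
FOLLOW(S) starts with {$}.
FIRST(S) = {b}
FIRST(X) = {b}
FOLLOW(S) = {$}
FOLLOW(X) = {$, c}
Therefore, FOLLOW(S) = {$}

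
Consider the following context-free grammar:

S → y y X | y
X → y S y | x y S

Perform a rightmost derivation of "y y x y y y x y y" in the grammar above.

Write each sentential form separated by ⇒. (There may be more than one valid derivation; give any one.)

S ⇒ y y X ⇒ y y x y S ⇒ y y x y y y X ⇒ y y x y y y x y S ⇒ y y x y y y x y y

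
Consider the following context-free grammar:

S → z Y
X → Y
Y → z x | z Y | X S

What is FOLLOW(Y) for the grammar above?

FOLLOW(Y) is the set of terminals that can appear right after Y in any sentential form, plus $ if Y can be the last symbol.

We compute FOLLOW(Y) using the standard algorithm.
FOLLOW(S) starts with {$}.
FIRST(S) = {z}
FIRST(X) = {z}
FIRST(Y) = {z}
FOLLOW(S) = {$, z}
FOLLOW(X) = {z}
FOLLOW(Y) = {$, z}
Therefore, FOLLOW(Y) = {$, z}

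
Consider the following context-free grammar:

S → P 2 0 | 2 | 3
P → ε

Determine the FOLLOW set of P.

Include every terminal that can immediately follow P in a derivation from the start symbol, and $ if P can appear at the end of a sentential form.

We compute FOLLOW(P) using the standard algorithm.
FOLLOW(S) starts with {$}.
FIRST(P) = {ε}
FIRST(S) = {2, 3}
FOLLOW(P) = {2}
FOLLOW(S) = {$}
Therefore, FOLLOW(P) = {2}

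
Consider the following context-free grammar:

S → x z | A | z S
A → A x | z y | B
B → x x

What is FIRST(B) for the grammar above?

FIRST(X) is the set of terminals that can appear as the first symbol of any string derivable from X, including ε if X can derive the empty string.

We compute FIRST(B) using the standard algorithm.
FIRST(A) = {x, z}
FIRST(B) = {x}
FIRST(S) = {x, z}
Therefore, FIRST(B) = {x}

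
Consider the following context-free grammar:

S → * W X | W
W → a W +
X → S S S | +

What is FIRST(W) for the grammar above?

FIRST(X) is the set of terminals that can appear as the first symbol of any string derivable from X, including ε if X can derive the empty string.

We compute FIRST(W) using the standard algorithm.
FIRST(S) = {*, a}
FIRST(W) = {a}
FIRST(X) = {*, +, a}
Therefore, FIRST(W) = {a}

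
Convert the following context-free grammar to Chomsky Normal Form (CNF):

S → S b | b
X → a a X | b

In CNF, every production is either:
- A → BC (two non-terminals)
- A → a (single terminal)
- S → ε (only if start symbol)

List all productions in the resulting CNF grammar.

TB → b; S → b; TA → a; X → b; S → S TB; X → TA X0; X0 → TA X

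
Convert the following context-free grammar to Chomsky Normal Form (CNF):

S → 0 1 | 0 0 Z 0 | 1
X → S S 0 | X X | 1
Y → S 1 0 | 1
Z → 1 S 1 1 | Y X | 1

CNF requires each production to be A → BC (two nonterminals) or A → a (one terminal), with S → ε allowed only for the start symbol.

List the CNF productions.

T0 → 0; T1 → 1; S → 1; X → 1; Y → 1; Z → 1; S → T0 T1; S → T0 X0; X0 → T0 X1; X1 → Z T0; X → S X2; X2 → S T0; X → X X; Y → S X3; X3 → T1 T0; Z → T1 X4; X4 → S X5; X5 → T1 T1; Z → Y X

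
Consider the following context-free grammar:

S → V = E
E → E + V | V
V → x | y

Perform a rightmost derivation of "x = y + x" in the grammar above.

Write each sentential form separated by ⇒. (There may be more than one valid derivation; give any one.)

S ⇒ V = E ⇒ V = E + V ⇒ V = E + x ⇒ V = V + x ⇒ V = y + x ⇒ x = y + x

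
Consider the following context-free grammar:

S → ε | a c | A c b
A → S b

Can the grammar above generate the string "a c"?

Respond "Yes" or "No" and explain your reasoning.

Yes - a valid derivation exists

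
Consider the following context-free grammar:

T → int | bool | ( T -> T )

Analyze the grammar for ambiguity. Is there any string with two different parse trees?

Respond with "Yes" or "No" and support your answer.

No - the grammar is unambiguous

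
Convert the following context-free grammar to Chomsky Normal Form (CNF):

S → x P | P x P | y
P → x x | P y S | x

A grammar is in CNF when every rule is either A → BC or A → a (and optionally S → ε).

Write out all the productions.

TX → x; S → y; TY → y; P → x; S → TX P; S → P X0; X0 → TX P; P → TX TX; P → P X1; X1 → TY S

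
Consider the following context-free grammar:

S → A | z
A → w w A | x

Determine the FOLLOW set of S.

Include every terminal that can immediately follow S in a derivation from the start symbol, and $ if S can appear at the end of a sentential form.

We compute FOLLOW(S) using the standard algorithm.
FOLLOW(S) starts with {$}.
FIRST(A) = {w, x}
FIRST(S) = {w, x, z}
FOLLOW(A) = {$}
FOLLOW(S) = {$}
Therefore, FOLLOW(S) = {$}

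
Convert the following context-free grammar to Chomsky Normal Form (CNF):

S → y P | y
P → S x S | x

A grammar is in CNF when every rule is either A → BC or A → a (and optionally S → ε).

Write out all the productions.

TY → y; S → y; TX → x; P → x; S → TY P; P → S X0; X0 → TX S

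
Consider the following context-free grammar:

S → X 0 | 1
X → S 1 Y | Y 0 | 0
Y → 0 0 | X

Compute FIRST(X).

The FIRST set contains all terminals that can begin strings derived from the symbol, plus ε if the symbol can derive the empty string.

We compute FIRST(X) using the standard algorithm.
FIRST(S) = {0, 1}
FIRST(X) = {0, 1}
FIRST(Y) = {0, 1}
Therefore, FIRST(X) = {0, 1}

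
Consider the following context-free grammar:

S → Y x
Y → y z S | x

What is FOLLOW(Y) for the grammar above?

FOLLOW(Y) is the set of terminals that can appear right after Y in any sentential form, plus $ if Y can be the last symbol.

We compute FOLLOW(Y) using the standard algorithm.
FOLLOW(S) starts with {$}.
FIRST(S) = {x, y}
FIRST(Y) = {x, y}
FOLLOW(S) = {$, x}
FOLLOW(Y) = {x}
Therefore, FOLLOW(Y) = {x}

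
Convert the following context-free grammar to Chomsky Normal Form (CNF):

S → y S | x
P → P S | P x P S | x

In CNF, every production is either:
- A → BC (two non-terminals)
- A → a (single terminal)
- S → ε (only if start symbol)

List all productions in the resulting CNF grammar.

TY → y; S → x; TX → x; P → x; S → TY S; P → P S; P → P X0; X0 → TX X1; X1 → P S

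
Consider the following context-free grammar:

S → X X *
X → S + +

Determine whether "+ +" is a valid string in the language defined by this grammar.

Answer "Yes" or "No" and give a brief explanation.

No - no valid derivation exists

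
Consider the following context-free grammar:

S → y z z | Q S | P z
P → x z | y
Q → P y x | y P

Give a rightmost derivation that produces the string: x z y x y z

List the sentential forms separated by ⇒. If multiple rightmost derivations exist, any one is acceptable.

S ⇒ Q S ⇒ Q P z ⇒ Q y z ⇒ P y x y z ⇒ x z y x y z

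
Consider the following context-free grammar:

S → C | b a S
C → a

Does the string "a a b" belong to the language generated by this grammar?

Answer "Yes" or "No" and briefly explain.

No - no valid derivation exists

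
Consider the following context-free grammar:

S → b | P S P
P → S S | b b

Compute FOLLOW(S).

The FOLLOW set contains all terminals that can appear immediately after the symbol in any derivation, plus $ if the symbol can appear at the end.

We compute FOLLOW(S) using the standard algorithm.
FOLLOW(S) starts with {$}.
FIRST(P) = {b}
FIRST(S) = {b}
FOLLOW(P) = {$, b}
FOLLOW(S) = {$, b}
Therefore, FOLLOW(S) = {$, b}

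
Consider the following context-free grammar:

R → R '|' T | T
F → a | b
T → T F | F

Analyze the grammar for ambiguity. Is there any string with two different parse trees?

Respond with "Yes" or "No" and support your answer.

No - the grammar is unambiguous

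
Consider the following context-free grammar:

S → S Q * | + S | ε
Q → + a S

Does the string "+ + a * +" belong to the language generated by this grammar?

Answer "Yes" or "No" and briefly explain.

No - no valid derivation exists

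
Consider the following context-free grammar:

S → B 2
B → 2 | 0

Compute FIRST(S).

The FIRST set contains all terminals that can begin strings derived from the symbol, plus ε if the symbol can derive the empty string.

We compute FIRST(S) using the standard algorithm.
FIRST(B) = {0, 2}
FIRST(S) = {0, 2}
Therefore, FIRST(S) = {0, 2}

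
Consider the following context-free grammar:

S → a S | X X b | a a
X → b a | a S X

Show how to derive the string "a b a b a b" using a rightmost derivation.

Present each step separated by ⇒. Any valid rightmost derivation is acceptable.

S ⇒ a S ⇒ a X X b ⇒ a X b a b ⇒ a b a b a b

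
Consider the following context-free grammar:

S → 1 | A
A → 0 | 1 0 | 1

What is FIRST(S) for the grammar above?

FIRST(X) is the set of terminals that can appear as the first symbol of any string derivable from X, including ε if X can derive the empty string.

We compute FIRST(S) using the standard algorithm.
FIRST(A) = {0, 1}
FIRST(S) = {0, 1}
Therefore, FIRST(S) = {0, 1}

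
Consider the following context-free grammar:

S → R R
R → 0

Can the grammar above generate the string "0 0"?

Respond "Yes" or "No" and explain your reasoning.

Yes - a valid derivation exists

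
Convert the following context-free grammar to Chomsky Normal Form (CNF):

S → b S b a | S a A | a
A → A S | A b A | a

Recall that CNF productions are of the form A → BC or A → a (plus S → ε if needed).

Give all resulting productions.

TB → b; TA → a; S → a; A → a; S → TB X0; X0 → S X1; X1 → TB TA; S → S X2; X2 → TA A; A → A S; A → A X3; X3 → TB A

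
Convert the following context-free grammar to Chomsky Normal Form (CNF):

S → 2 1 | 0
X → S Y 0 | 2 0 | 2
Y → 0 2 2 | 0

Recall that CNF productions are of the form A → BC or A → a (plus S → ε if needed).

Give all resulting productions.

T2 → 2; T1 → 1; S → 0; T0 → 0; X → 2; Y → 0; S → T2 T1; X → S X0; X0 → Y T0; X → T2 T0; Y → T0 X1; X1 → T2 T2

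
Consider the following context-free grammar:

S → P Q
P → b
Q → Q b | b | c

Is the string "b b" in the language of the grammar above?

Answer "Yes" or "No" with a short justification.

Yes - a valid derivation exists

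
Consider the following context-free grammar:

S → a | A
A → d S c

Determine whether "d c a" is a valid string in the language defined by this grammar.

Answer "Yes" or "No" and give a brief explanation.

No - no valid derivation exists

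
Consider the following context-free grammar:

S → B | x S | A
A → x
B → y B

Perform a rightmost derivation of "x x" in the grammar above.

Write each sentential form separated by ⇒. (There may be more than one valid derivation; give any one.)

S ⇒ x S ⇒ x A ⇒ x x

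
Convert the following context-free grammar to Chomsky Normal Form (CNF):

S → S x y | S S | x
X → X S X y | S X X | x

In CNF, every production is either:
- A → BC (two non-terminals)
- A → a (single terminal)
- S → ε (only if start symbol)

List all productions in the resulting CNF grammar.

TX → x; TY → y; S → x; X → x; S → S X0; X0 → TX TY; S → S S; X → X X1; X1 → S X2; X2 → X TY; X → S X3; X3 → X X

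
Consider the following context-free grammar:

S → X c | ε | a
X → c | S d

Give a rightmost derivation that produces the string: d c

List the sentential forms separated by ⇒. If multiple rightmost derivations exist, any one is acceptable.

S ⇒ X c ⇒ S d c ⇒ d c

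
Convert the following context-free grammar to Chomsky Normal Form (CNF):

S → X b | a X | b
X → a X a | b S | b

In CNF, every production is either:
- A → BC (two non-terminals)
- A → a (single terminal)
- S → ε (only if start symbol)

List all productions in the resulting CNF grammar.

TB → b; TA → a; S → b; X → b; S → X TB; S → TA X; X → TA X0; X0 → X TA; X → TB S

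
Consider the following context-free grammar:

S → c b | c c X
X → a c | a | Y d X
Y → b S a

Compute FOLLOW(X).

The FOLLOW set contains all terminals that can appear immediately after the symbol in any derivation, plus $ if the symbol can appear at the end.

We compute FOLLOW(X) using the standard algorithm.
FOLLOW(S) starts with {$}.
FIRST(S) = {c}
FIRST(X) = {a, b}
FIRST(Y) = {b}
FOLLOW(S) = {$, a}
FOLLOW(X) = {$, a}
FOLLOW(Y) = {d}
Therefore, FOLLOW(X) = {$, a}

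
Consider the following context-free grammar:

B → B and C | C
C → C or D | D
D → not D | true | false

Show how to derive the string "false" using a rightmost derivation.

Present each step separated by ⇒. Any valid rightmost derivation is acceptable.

B ⇒ C ⇒ D ⇒ false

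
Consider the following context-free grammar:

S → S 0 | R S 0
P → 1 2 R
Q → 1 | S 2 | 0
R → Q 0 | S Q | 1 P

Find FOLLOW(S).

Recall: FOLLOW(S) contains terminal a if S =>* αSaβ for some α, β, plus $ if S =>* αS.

We compute FOLLOW(S) using the standard algorithm.
FOLLOW(S) starts with {$}.
FIRST(P) = {1}
FIRST(Q) = {0, 1}
FIRST(R) = {0, 1}
FIRST(S) = {0, 1}
FOLLOW(P) = {0, 1}
FOLLOW(Q) = {0, 1}
FOLLOW(R) = {0, 1}
FOLLOW(S) = {$, 0, 1, 2}
Therefore, FOLLOW(S) = {$, 0, 1, 2}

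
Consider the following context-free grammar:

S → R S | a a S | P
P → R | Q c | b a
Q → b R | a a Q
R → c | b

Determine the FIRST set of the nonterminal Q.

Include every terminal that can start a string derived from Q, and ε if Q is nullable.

We compute FIRST(Q) using the standard algorithm.
FIRST(P) = {a, b, c}
FIRST(Q) = {a, b}
FIRST(R) = {b, c}
FIRST(S) = {a, b, c}
Therefore, FIRST(Q) = {a, b}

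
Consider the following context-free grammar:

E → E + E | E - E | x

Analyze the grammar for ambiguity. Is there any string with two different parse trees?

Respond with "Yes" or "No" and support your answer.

Yes - the string 'x + x + x - x + x' has two distinct parse trees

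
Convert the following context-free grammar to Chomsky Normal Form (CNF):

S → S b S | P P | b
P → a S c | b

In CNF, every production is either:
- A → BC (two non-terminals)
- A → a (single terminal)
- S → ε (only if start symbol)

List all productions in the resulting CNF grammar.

TB → b; S → b; TA → a; TC → c; P → b; S → S X0; X0 → TB S; S → P P; P → TA X1; X1 → S TC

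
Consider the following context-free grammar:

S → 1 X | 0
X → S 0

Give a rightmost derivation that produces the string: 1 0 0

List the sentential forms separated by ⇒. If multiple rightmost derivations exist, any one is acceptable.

S ⇒ 1 X ⇒ 1 S 0 ⇒ 1 0 0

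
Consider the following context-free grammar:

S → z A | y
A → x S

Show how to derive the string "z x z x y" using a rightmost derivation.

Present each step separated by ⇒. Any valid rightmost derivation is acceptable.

S ⇒ z A ⇒ z x S ⇒ z x z A ⇒ z x z x S ⇒ z x z x y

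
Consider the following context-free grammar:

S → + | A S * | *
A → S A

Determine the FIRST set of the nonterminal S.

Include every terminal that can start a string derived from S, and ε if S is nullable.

We compute FIRST(S) using the standard algorithm.
FIRST(A) = {*, +}
FIRST(S) = {*, +}
Therefore, FIRST(S) = {*, +}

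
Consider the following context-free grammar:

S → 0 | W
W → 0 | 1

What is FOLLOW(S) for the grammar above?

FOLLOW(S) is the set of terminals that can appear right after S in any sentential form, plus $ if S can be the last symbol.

We compute FOLLOW(S) using the standard algorithm.
FOLLOW(S) starts with {$}.
FIRST(S) = {0, 1}
FIRST(W) = {0, 1}
FOLLOW(S) = {$}
FOLLOW(W) = {$}
Therefore, FOLLOW(S) = {$}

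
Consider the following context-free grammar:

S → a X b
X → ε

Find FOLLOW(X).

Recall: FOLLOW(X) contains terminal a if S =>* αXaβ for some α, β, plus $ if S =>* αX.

We compute FOLLOW(X) using the standard algorithm.
FOLLOW(S) starts with {$}.
FIRST(S) = {a}
FIRST(X) = {ε}
FOLLOW(S) = {$}
FOLLOW(X) = {b}
Therefore, FOLLOW(X) = {b}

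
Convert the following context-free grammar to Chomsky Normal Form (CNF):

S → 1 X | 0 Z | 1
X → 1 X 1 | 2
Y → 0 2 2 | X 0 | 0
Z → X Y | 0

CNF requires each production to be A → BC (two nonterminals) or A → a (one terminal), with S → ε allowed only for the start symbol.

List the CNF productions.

T1 → 1; T0 → 0; S → 1; X → 2; T2 → 2; Y → 0; Z → 0; S → T1 X; S → T0 Z; X → T1 X0; X0 → X T1; Y → T0 X1; X1 → T2 T2; Y → X T0; Z → X Y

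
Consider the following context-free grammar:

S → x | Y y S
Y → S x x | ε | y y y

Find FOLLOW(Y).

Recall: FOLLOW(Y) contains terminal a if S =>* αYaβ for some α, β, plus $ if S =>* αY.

We compute FOLLOW(Y) using the standard algorithm.
FOLLOW(S) starts with {$}.
FIRST(S) = {x, y}
FIRST(Y) = {x, y, ε}
FOLLOW(S) = {$, x}
FOLLOW(Y) = {y}
Therefore, FOLLOW(Y) = {y}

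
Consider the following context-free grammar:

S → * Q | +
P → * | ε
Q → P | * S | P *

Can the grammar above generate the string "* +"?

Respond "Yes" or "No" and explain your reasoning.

No - no valid derivation exists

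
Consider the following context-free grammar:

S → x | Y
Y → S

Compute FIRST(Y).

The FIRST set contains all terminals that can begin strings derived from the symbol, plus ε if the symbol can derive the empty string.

We compute FIRST(Y) using the standard algorithm.
FIRST(S) = {x}
FIRST(Y) = {x}
Therefore, FIRST(Y) = {x}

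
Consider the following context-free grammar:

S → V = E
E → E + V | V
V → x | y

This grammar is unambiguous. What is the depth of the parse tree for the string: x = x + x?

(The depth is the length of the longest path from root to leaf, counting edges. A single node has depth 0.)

4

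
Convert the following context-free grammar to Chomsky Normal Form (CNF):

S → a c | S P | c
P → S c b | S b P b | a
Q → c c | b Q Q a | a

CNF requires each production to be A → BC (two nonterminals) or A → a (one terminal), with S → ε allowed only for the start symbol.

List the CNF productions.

TA → a; TC → c; S → c; TB → b; P → a; Q → a; S → TA TC; S → S P; P → S X0; X0 → TC TB; P → S X1; X1 → TB X2; X2 → P TB; Q → TC TC; Q → TB X3; X3 → Q X4; X4 → Q TA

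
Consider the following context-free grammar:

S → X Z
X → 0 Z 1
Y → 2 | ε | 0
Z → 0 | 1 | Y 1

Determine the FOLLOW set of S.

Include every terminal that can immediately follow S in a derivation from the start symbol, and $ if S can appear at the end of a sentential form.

We compute FOLLOW(S) using the standard algorithm.
FOLLOW(S) starts with {$}.
FIRST(S) = {0}
FIRST(X) = {0}
FIRST(Y) = {0, 2, ε}
FIRST(Z) = {0, 1, 2}
FOLLOW(S) = {$}
FOLLOW(X) = {0, 1, 2}
FOLLOW(Y) = {1}
FOLLOW(Z) = {$, 1}
Therefore, FOLLOW(S) = {$}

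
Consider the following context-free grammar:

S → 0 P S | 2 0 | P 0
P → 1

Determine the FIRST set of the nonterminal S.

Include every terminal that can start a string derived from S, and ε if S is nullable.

We compute FIRST(S) using the standard algorithm.
FIRST(P) = {1}
FIRST(S) = {0, 1, 2}
Therefore, FIRST(S) = {0, 1, 2}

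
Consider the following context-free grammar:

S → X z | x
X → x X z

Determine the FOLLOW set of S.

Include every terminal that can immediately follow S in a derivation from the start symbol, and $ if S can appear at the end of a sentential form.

We compute FOLLOW(S) using the standard algorithm.
FOLLOW(S) starts with {$}.
FIRST(S) = {x}
FIRST(X) = {x}
FOLLOW(S) = {$}
FOLLOW(X) = {z}
Therefore, FOLLOW(S) = {$}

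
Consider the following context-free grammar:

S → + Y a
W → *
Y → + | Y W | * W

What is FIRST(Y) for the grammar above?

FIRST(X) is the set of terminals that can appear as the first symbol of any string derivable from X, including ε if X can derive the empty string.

We compute FIRST(Y) using the standard algorithm.
FIRST(S) = {+}
FIRST(W) = {*}
FIRST(Y) = {*, +}
Therefore, FIRST(Y) = {*, +}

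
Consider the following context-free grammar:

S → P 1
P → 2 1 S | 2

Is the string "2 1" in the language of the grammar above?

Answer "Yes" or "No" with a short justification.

Yes - a valid derivation exists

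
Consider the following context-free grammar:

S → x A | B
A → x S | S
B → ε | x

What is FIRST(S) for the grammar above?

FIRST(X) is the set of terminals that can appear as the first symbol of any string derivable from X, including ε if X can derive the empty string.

We compute FIRST(S) using the standard algorithm.
FIRST(A) = {x, ε}
FIRST(B) = {x, ε}
FIRST(S) = {x, ε}
Therefore, FIRST(S) = {x, ε}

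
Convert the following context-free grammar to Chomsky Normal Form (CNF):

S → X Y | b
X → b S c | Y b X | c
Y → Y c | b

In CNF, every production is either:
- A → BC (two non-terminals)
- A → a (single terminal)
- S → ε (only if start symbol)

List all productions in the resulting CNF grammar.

S → b; TB → b; TC → c; X → c; Y → b; S → X Y; X → TB X0; X0 → S TC; X → Y X1; X1 → TB X; Y → Y TC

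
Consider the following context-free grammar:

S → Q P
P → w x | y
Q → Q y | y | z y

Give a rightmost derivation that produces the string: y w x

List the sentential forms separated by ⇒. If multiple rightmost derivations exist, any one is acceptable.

S ⇒ Q P ⇒ Q w x ⇒ y w x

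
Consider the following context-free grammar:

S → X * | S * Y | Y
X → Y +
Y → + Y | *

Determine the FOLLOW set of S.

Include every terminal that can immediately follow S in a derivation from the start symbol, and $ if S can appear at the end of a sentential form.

We compute FOLLOW(S) using the standard algorithm.
FOLLOW(S) starts with {$}.
FIRST(S) = {*, +}
FIRST(X) = {*, +}
FIRST(Y) = {*, +}
FOLLOW(S) = {$, *}
FOLLOW(X) = {*}
FOLLOW(Y) = {$, *, +}
Therefore, FOLLOW(S) = {$, *}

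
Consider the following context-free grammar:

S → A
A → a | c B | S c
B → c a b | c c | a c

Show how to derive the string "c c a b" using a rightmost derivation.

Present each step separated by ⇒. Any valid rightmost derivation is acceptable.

S ⇒ A ⇒ c B ⇒ c c a b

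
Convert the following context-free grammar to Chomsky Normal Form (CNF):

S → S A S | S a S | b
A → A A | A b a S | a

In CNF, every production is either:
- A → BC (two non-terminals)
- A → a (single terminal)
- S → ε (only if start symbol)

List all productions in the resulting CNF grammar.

TA → a; S → b; TB → b; A → a; S → S X0; X0 → A S; S → S X1; X1 → TA S; A → A A; A → A X2; X2 → TB X3; X3 → TA S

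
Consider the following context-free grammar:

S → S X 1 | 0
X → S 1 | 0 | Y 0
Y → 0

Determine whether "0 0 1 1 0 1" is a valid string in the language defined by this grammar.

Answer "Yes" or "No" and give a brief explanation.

Yes - a valid derivation exists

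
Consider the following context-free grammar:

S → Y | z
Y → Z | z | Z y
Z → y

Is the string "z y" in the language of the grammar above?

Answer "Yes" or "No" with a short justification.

No - no valid derivation exists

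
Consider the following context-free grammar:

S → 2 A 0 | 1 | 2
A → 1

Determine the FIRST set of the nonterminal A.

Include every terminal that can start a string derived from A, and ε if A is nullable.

We compute FIRST(A) using the standard algorithm.
FIRST(A) = {1}
FIRST(S) = {1, 2}
Therefore, FIRST(A) = {1}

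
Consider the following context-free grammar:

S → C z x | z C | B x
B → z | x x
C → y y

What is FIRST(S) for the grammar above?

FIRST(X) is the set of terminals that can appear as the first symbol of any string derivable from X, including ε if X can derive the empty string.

We compute FIRST(S) using the standard algorithm.
FIRST(B) = {x, z}
FIRST(C) = {y}
FIRST(S) = {x, y, z}
Therefore, FIRST(S) = {x, y, z}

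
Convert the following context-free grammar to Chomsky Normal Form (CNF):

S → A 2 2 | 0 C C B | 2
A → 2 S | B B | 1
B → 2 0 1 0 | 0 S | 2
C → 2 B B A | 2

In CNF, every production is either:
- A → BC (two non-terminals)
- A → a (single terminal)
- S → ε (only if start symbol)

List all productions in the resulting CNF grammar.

T2 → 2; T0 → 0; S → 2; A → 1; T1 → 1; B → 2; C → 2; S → A X0; X0 → T2 T2; S → T0 X1; X1 → C X2; X2 → C B; A → T2 S; A → B B; B → T2 X3; X3 → T0 X4; X4 → T1 T0; B → T0 S; C → T2 X5; X5 → B X6; X6 → B A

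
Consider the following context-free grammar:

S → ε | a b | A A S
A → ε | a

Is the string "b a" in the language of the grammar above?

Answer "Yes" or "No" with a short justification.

No - no valid derivation exists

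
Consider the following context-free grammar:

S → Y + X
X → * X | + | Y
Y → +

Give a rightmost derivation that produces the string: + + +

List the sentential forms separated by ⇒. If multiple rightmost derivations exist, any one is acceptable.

S ⇒ Y + X ⇒ Y + + ⇒ + + +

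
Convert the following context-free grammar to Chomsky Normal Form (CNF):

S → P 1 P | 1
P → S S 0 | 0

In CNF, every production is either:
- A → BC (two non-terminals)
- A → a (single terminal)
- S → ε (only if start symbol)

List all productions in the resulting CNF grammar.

T1 → 1; S → 1; T0 → 0; P → 0; S → P X0; X0 → T1 P; P → S X1; X1 → S T0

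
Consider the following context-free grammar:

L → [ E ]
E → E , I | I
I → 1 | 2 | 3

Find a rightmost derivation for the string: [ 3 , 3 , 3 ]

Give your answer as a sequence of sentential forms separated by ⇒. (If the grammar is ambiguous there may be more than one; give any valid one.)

L ⇒ [ E ] ⇒ [ E , I ] ⇒ [ E , 3 ] ⇒ [ E , I , 3 ] ⇒ [ E , 3 , 3 ] ⇒ [ I , 3 , 3 ] ⇒ [ 3 , 3 , 3 ]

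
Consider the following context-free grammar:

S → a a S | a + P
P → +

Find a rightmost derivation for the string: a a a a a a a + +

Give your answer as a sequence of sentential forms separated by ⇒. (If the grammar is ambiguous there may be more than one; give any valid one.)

S ⇒ a a S ⇒ a a a a S ⇒ a a a a a a S ⇒ a a a a a a a + P ⇒ a a a a a a a + +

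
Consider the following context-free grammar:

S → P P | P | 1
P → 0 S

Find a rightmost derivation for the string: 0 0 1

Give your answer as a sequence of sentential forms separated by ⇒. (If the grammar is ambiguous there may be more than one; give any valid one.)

S ⇒ P ⇒ 0 S ⇒ 0 P ⇒ 0 0 S ⇒ 0 0 1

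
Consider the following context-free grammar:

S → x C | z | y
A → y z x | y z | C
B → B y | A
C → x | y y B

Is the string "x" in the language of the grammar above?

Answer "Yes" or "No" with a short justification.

No - no valid derivation exists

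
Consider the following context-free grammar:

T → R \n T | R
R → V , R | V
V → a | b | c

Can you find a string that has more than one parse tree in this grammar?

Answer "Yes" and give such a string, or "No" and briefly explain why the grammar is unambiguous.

No - the grammar is unambiguous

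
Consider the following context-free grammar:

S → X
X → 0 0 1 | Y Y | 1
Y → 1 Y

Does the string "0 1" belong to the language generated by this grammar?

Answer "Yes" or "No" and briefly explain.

No - no valid derivation exists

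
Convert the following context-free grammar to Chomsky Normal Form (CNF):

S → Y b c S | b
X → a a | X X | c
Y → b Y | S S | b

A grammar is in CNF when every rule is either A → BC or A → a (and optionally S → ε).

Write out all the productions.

TB → b; TC → c; S → b; TA → a; X → c; Y → b; S → Y X0; X0 → TB X1; X1 → TC S; X → TA TA; X → X X; Y → TB Y; Y → S S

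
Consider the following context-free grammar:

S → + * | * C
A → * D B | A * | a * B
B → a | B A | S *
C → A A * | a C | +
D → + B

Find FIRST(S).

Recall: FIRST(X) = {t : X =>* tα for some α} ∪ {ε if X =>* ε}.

We compute FIRST(S) using the standard algorithm.
FIRST(A) = {*, a}
FIRST(B) = {*, +, a}
FIRST(C) = {*, +, a}
FIRST(D) = {+}
FIRST(S) = {*, +}
Therefore, FIRST(S) = {*, +}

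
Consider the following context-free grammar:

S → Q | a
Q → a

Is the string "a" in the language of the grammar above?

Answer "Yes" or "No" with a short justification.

Yes - a valid derivation exists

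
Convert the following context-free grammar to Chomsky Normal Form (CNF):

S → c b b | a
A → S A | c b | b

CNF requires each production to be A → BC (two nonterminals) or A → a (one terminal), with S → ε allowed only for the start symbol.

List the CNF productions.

TC → c; TB → b; S → a; A → b; S → TC X0; X0 → TB TB; A → S A; A → TC TB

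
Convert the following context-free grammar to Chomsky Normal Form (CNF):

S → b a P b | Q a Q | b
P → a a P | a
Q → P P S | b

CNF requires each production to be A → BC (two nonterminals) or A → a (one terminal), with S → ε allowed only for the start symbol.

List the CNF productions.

TB → b; TA → a; S → b; P → a; Q → b; S → TB X0; X0 → TA X1; X1 → P TB; S → Q X2; X2 → TA Q; P → TA X3; X3 → TA P; Q → P X4; X4 → P S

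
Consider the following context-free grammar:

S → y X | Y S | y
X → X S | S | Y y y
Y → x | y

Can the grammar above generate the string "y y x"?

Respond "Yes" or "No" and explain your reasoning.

No - no valid derivation exists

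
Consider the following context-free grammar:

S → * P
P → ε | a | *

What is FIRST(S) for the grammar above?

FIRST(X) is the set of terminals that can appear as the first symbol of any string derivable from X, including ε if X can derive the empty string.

We compute FIRST(S) using the standard algorithm.
FIRST(P) = {*, a, ε}
FIRST(S) = {*}
Therefore, FIRST(S) = {*}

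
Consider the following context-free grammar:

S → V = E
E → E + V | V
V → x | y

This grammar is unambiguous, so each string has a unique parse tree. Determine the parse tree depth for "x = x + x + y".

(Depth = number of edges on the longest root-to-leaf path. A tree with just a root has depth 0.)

5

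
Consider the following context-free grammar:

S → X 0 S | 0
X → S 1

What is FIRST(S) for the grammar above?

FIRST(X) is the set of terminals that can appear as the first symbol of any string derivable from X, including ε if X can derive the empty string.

We compute FIRST(S) using the standard algorithm.
FIRST(S) = {0}
FIRST(X) = {0}
Therefore, FIRST(S) = {0}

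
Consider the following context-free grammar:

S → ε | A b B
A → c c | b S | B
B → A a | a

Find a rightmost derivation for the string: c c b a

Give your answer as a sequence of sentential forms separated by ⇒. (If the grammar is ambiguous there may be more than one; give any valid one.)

S ⇒ A b B ⇒ A b a ⇒ c c b a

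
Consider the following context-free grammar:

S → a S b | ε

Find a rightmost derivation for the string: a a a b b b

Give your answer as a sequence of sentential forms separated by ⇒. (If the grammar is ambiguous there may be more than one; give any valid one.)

S ⇒ a S b ⇒ a a S b b ⇒ a a a S b b b ⇒ a a a b b b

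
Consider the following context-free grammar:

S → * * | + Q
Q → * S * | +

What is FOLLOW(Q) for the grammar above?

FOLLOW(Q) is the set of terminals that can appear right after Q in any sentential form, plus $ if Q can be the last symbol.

We compute FOLLOW(Q) using the standard algorithm.
FOLLOW(S) starts with {$}.
FIRST(Q) = {*, +}
FIRST(S) = {*, +}
FOLLOW(Q) = {$, *}
FOLLOW(S) = {$, *}
Therefore, FOLLOW(Q) = {$, *}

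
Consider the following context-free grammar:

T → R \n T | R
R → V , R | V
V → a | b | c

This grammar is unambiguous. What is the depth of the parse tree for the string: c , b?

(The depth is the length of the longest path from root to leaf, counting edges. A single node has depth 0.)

4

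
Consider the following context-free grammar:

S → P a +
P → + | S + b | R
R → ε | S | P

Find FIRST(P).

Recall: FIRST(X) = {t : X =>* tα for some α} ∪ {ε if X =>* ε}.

We compute FIRST(P) using the standard algorithm.
FIRST(P) = {+, a, ε}
FIRST(R) = {+, a, ε}
FIRST(S) = {+, a}
Therefore, FIRST(P) = {+, a, ε}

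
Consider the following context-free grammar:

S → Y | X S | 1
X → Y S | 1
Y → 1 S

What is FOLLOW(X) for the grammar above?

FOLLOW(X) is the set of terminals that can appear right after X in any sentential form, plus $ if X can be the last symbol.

We compute FOLLOW(X) using the standard algorithm.
FOLLOW(S) starts with {$}.
FIRST(S) = {1}
FIRST(X) = {1}
FIRST(Y) = {1}
FOLLOW(S) = {$, 1}
FOLLOW(X) = {1}
FOLLOW(Y) = {$, 1}
Therefore, FOLLOW(X) = {1}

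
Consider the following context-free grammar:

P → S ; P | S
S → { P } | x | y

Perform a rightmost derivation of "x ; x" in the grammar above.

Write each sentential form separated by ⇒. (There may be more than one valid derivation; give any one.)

P ⇒ S ; P ⇒ S ; S ⇒ S ; x ⇒ x ; x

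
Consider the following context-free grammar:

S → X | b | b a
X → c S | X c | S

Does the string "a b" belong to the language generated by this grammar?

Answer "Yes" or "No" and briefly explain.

No - no valid derivation exists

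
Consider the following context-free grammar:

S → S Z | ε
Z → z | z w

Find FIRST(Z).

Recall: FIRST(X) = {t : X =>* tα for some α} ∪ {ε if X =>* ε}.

We compute FIRST(Z) using the standard algorithm.
FIRST(S) = {z, ε}
FIRST(Z) = {z}
Therefore, FIRST(Z) = {z}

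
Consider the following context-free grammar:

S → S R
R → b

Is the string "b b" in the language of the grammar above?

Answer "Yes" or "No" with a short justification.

No - no valid derivation exists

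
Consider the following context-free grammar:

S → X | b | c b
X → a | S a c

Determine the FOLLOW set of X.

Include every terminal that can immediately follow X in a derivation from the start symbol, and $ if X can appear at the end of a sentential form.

We compute FOLLOW(X) using the standard algorithm.
FOLLOW(S) starts with {$}.
FIRST(S) = {a, b, c}
FIRST(X) = {a, b, c}
FOLLOW(S) = {$, a}
FOLLOW(X) = {$, a}
Therefore, FOLLOW(X) = {$, a}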